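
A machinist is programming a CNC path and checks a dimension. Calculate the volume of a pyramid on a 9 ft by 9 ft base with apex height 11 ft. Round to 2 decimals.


Shape: rectangular pyramid
Base: 9 ft x 9 ft, Height h = 11 ft
Formula: V = (1/3) * base_area * h
base_area = 9 * 9 = 81
base_area * h = 81 * 11 = 891
V = 891 / 3
V = 297
297 ft^3


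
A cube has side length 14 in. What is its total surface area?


Shape: cube
Side s = 14 in
A cube has 6 square faces.
Formula: SA = 6 * s^2
s^2 = 196
SA = 6 * 196
SA = 1176
1176 in^2


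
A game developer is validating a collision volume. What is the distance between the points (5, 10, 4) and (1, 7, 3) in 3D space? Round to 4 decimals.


3D distance between two points
P1 = (5, 10, 4), P2 = (1, 7, 3)
Formula: d = sqrt((x2-x1)^2 + (y2-y1)^2 + (z2-z1)^2)
dx = 1 - 5 = -4
dy = 7 - 10 = -3
dz = 3 - 4 = -1
dx^2 + dy^2 + dz^2 = 16 + 9 + 1 = 26
d = sqrt(26)
d = 5.099
5.099 units


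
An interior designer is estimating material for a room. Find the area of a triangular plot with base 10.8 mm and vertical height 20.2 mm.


Shape: triangle
Base b = 10.8 mm, Height h = 20.2 mm
Formula: A = (1/2) * b * h
A = 0.5 * 10.8 * 20.2
A = 0.5 * 218.16
A = 109.08
109.08 mm^2


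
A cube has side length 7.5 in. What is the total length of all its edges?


Shape: cube
Side s = 7.5 in
A cube has 12 edges, all equal.
Formula: total edge length = 12 * s
Total = 12 * 7.5
Total = 90
90 in


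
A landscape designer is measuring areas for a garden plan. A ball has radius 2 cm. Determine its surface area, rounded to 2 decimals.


Shape: sphere
Radius r = 2 cm
Formula: SA = 4 * pi * r^2
r^2 = 4
SA = 4 * pi * 4
SA = 16 * pi
SA = 50.27
50.27 cm^2


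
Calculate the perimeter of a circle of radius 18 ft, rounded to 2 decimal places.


Shape: circle
Radius r = 18 ft
Formula: C = 2 * pi * r
C = 2 * pi * 18
C = 36 * pi
C = 113.1
113.1 ft


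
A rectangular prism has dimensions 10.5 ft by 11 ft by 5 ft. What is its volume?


Shape: rectangular prism
l = 10.5 ft, w = 11 ft, h = 5 ft
Formula: V = l * w * h
V = 10.5 * 11 * 5
V = 115.5 * 5
V = 577.5
577.5 ft^3


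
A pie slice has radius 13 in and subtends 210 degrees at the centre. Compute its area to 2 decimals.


Shape: circular sector
Radius r = 13 in, Angle = 210 degrees
Formula: A = (angle/360) * pi * r^2
r^2 = 169
Fraction of circle = 210/360
A = (210/360) * pi * 169
A = 98.583333 * pi
A = 309.71
309.71 in^2


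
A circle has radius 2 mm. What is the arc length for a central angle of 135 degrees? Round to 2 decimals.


Shape: circular arc
Radius r = 2 mm, Angle = 135 degrees
Formula: L = (angle/360) * 2 * pi * r
2 * pi * r = 4 * pi
L = (135/360) * 4 * pi
L = 1.5 * pi
L = 4.71
4.71 mm


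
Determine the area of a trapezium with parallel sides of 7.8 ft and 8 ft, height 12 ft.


Shape: trapezoid
Parallel sides a = 7.8 ft, b = 8 ft; Height h = 12 ft
Formula: A = (a + b) * h / 2
a + b = 7.8 + 8 = 15.8
A = 15.8 * 12 / 2
A = 189.6 / 2
A = 94.8
94.8 ft^2


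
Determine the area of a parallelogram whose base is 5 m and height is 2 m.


Shape: parallelogram
Base b = 5 m, Height h = 2 m
Formula: A = b * h
A = 5 * 2
A = 10
10 m^2


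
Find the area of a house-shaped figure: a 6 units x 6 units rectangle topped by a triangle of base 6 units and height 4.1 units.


Composite shape: rectangle + triangle
Rectangle area = 6 * 6 = 36
Triangle area = 0.5 * 6 * 4.1 = 12.3
Total = 36 + 12.3
Total = 48.3
48.3 units^2


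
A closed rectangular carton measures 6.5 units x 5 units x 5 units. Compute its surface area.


Shape: rectangular prism
l = 6.5 units, w = 5 units, h = 5 units
Formula: SA = 2(lw + lh + wh)
lw = 32.5, lh = 32.5, wh = 25
lw + lh + wh = 90
SA = 2 * 90
SA = 180
180 units^2


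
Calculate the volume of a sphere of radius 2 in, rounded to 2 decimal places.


Shape: sphere
Radius r = 2 in
Formula: V = (4/3) * pi * r^3
r^3 = 8
(4/3) * 8 = 10.666667
V = 10.666667 * pi
V = 33.51
33.51 in^3


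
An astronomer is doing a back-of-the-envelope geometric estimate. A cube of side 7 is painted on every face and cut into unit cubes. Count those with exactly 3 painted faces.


Large cube: 7 x 7 x 7, cut into unit cubes.
Cubes with 3 painted faces are at the corners. A cube always has 8 corners.
Count = 8
8 unit cubes


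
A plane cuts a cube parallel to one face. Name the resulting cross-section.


Solid: cube
Cutting plane: parallel to one face
Visualize the intersection of the plane with the solid's surface.
The boundary of the cut region is a square.
square


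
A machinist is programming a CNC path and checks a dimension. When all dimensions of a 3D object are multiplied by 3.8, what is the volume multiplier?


Linear scale factor k = 3.8
Rule: under a linear scaling by k, volumes scale by k^3.
k^3 = 3.8 * 3.8 * 3.8
k^3 = 14.44 * 3.8
k^3 = 54.872
Volume scales by a factor of 54.872.
54.872 (dimensionless)


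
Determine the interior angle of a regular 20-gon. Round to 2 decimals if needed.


Shape: regular icosagon (20 sides)
Formula: interior angle = (n - 2) * 180 / n
(n - 2) = 18
(n - 2) * 180 = 3240
angle = 3240 / 20
angle = 162
162 degrees


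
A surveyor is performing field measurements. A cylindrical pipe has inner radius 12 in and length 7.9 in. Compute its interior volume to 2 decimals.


Shape: cylinder
Radius r = 12 in, Height h = 7.9 in
Formula: V = pi * r^2 * h
r^2 = 144
V = pi * 144 * 7.9
V = 1137.6 * pi
V = 3573.88
3573.88 in^3


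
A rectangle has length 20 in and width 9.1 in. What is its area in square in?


Shape: rectangle
Length l = 20 in, Width w = 9.1 in
Formula: A = l * w
A = 20 * 9.1
A = 182
182 in^2


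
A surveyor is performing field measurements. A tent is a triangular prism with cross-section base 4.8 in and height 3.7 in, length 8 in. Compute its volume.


Shape: triangular prism
Triangle base = 4.8 in, triangle height = 3.7 in, prism length L = 8 in
Formula: V = (1/2 * b * h_tri) * L
Cross-section area = 0.5 * 4.8 * 3.7 = 8.88
V = 8.88 * 8
V = 71.04
71.04 in^3


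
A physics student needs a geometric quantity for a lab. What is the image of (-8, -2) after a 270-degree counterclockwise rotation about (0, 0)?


Transformation: rotation about the origin
Original point: (-8, -2)
Rule for 270 deg counterclockwise: (x, y) -> (y, -x)
Apply: (-8, -2) -> (-2, 8)
(-2, 8)


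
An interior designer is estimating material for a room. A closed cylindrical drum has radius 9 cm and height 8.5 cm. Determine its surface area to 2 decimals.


Shape: closed cylinder
Radius r = 9 cm, Height h = 8.5 cm
Formula: SA = 2*pi*r^2 + 2*pi*r*h = 2*pi*r*(r + h)
r + h = 17.5
2 * r * (r + h) = 2 * 9 * 17.5 = 315
SA = 315 * pi
SA = 989.6
989.6 cm^2


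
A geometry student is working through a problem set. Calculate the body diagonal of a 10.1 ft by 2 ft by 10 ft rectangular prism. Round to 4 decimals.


Shape: rectangular box (space diagonal)
l = 10.1 ft, w = 2 ft, h = 10 ft
Visualize: the diagonal of the base, then a right triangle with that diagonal and the height.
Formula: d = sqrt(l^2 + w^2 + h^2)
l^2 + w^2 + h^2 = 102.01 + 4 + 100 = 206.01
d = sqrt(206.01)
d = 14.353
14.353 ft


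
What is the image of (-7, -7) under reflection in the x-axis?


Transformation: reflection
Original point: (-7, -7)
Rule for reflection over the x-axis: (x, y) -> (x, -y)
Apply: (-7, -7) -> (-7, 7)
(-7, 7)


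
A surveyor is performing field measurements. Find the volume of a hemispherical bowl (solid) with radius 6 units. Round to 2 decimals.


Shape: hemisphere (half of a sphere)
Radius r = 6 units
Formula: V = (1/2) * (4/3) * pi * r^3 = (2/3) * pi * r^3
r^3 = 216
(2/3) * 216 = 144
V = 144 * pi
V = 452.39
452.39 units^3


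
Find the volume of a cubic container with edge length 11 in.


Shape: cube
Side s = 11 in
Formula: V = s^3
V = 11 * 11 * 11
V = 121 * 11
V = 1331
1331 in^3


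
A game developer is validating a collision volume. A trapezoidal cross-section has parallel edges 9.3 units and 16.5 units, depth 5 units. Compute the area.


Shape: trapezoid
Parallel sides a = 9.3 units, b = 16.5 units; Height h = 5 units
Formula: A = (a + b) * h / 2
a + b = 9.3 + 16.5 = 25.8
A = 25.8 * 5 / 2
A = 129 / 2
A = 64.5
64.5 units^2


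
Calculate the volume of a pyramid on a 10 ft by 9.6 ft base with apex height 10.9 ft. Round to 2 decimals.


Shape: rectangular pyramid
Base: 10 ft x 9.6 ft, Height h = 10.9 ft
Formula: V = (1/3) * base_area * h
base_area = 10 * 9.6 = 96
base_area * h = 96 * 10.9 = 1046.4
V = 1046.4 / 3
V = 348.8
348.8 ft^3


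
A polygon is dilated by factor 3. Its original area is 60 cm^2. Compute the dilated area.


Linear scale factor k = 3
Original area = 60 cm^2
Rule: under a linear scaling by k, areas scale by k^2.
k^2 = 3^2 = 9
New area = 60 * 9
New area = 540
540 cm^2


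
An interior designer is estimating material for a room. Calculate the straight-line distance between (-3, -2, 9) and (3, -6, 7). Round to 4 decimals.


3D distance between two points
P1 = (-3, -2, 9), P2 = (3, -6, 7)
Formula: d = sqrt((x2-x1)^2 + (y2-y1)^2 + (z2-z1)^2)
dx = 3 - -3 = 6
dy = -6 - -2 = -4
dz = 7 - 9 = -2
dx^2 + dy^2 + dz^2 = 36 + 16 + 4 = 56
d = sqrt(56)
d = 7.4833
7.4833 units


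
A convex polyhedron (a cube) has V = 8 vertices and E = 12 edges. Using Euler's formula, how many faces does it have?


Polyhedron: cube
Euler's formula for convex polyhedra: V - E + F = 2
Given: V = 8 vertices and E = 12 edges
Solve for F:
F = 2 + E - V = 2 + 12 - 8 = 6
6 faces


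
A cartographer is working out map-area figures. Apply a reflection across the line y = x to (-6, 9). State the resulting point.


Transformation: reflection
Original point: (-6, 9)
Rule for reflection over y = x: (x, y) -> (y, x)
Apply: (-6, 9) -> (9, -6)
(9, -6)


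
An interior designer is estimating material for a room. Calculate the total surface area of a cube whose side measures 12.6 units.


Shape: cube
Side s = 12.6 units
A cube has 6 square faces.
Formula: SA = 6 * s^2
s^2 = 158.76
SA = 6 * 158.76
SA = 952.56
952.56 units^2


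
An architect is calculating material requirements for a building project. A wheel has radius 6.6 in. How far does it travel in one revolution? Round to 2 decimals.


Shape: circle
Radius r = 6.6 in
Formula: C = 2 * pi * r
C = 2 * pi * 6.6
C = 13.2 * pi
C = 41.47
41.47 in


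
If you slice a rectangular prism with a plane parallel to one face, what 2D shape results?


Solid: rectangular prism
Cutting plane: parallel to one face
Visualize the intersection of the plane with the solid's surface.
The boundary of the cut region is a rectangle.
rectangle


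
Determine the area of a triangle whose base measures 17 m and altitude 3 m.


Shape: triangle
Base b = 17 m, Height h = 3 m
Formula: A = (1/2) * b * h
A = 0.5 * 17 * 3
A = 0.5 * 51
A = 25.5
25.5 m^2


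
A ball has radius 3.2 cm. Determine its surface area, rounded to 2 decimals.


Shape: sphere
Radius r = 3.2 cm
Formula: SA = 4 * pi * r^2
r^2 = 10.24
SA = 4 * pi * 10.24
SA = 40.96 * pi
SA = 128.68
128.68 cm^2


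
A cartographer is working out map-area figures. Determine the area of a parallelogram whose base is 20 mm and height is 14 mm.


Shape: parallelogram
Base b = 20 mm, Height h = 14 mm
Formula: A = b * h
A = 20 * 14
A = 280
280 mm^2


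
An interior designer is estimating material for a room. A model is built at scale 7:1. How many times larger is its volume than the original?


Linear scale factor k = 7
Rule: under a linear scaling by k, volumes scale by k^3.
k^3 = 7 * 7 * 7
k^3 = 49 * 7
k^3 = 343
Volume scales by a factor of 343.
343 (dimensionless)


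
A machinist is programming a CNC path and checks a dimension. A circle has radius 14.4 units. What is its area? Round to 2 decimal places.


Shape: circle
Radius r = 14.4 units
Formula: A = pi * r^2
r^2 = 14.4^2 = 207.36
A = pi * 207.36
A = 651.44
651.44 units^2


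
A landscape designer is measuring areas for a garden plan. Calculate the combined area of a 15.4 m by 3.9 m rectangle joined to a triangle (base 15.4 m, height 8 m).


Composite shape: rectangle + triangle
Rectangle area = 15.4 * 3.9 = 60.06
Triangle area = 0.5 * 15.4 * 8 = 61.6
Total = 60.06 + 61.6
Total = 121.66
121.66 m^2


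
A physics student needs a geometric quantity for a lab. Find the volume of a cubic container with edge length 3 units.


Shape: cube
Side s = 3 units
Formula: V = s^3
V = 3 * 3 * 3
V = 9 * 3
V = 27
27 units^3


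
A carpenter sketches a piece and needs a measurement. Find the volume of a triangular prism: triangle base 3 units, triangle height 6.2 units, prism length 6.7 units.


Shape: triangular prism
Triangle base = 3 units, triangle height = 6.2 units, prism length L = 6.7 units
Formula: V = (1/2 * b * h_tri) * L
Cross-section area = 0.5 * 3 * 6.2 = 9.3
V = 9.3 * 6.7
V = 62.31
62.31 units^3


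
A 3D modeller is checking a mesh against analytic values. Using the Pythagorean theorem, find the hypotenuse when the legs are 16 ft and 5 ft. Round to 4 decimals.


Shape: right triangle
Legs a = 16 ft, b = 5 ft
Formula: c = sqrt(a^2 + b^2)
a^2 = 256, b^2 = 25
a^2 + b^2 = 281
c = sqrt(281)
c = 16.7631
16.7631 ft


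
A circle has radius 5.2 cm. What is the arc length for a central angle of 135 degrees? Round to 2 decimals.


Shape: circular arc
Radius r = 5.2 cm, Angle = 135 degrees
Formula: L = (angle/360) * 2 * pi * r
2 * pi * r = 10.4 * pi
L = (135/360) * 10.4 * pi
L = 3.9 * pi
L = 12.25
12.25 cm


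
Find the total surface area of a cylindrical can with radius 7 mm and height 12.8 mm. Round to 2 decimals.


Shape: closed cylinder
Radius r = 7 mm, Height h = 12.8 mm
Formula: SA = 2*pi*r^2 + 2*pi*r*h = 2*pi*r*(r + h)
r + h = 19.8
2 * r * (r + h) = 2 * 7 * 19.8 = 277.2
SA = 277.2 * pi
SA = 870.85
870.85 mm^2


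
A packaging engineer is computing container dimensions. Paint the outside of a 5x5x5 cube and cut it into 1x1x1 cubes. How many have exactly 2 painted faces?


Large cube: 5 x 5 x 5, cut into unit cubes.
n = 5, so n - 2 = 3
Cubes with 2 painted faces lie along the edges, excluding corners.
A cube has 12 edges; each contributes (n - 2) = 3 such cubes.
Count = 12 * 3 = 36
36 unit cubes


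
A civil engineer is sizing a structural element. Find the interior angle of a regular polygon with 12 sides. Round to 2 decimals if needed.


Shape: regular dodecagon (12 sides)
Formula: interior angle = (n - 2) * 180 / n
(n - 2) = 10
(n - 2) * 180 = 1800
angle = 1800 / 12
angle = 150
150 degrees


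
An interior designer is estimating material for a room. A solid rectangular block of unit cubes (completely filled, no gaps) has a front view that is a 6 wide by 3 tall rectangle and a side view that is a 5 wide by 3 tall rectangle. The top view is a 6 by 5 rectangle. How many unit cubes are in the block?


Orthographic views of a solid rectangular block:
Front view 6 x 3 -> length = 6, height = 3
Side view 5 x 3 -> width = 5, height = 3 (consistent)
Top view 6 x 5 -> confirms length = 6, width = 5
The block is 6 x 5 x 3.
Total unit cubes = 6 * 5 * 3 = 90
90 unit cubes


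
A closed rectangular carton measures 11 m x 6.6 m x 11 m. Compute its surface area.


Shape: rectangular prism
l = 11 m, w = 6.6 m, h = 11 m
Formula: SA = 2(lw + lh + wh)
lw = 72.6, lh = 121, wh = 72.6
lw + lh + wh = 266.2
SA = 2 * 266.2
SA = 532.4
532.4 m^2


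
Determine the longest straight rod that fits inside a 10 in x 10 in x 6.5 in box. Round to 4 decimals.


Shape: rectangular box (space diagonal)
l = 10 in, w = 10 in, h = 6.5 in
Visualize: the diagonal of the base, then a right triangle with that diagonal and the height.
Formula: d = sqrt(l^2 + w^2 + h^2)
l^2 + w^2 + h^2 = 100 + 100 + 42.25 = 242.25
d = sqrt(242.25)
d = 15.5644
15.5644 in


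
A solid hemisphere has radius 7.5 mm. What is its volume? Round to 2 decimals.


Shape: hemisphere (half of a sphere)
Radius r = 7.5 mm
Formula: V = (1/2) * (4/3) * pi * r^3 = (2/3) * pi * r^3
r^3 = 421.875
(2/3) * 421.875 = 281.25
V = 281.25 * pi
V = 883.57
883.57 mm^3


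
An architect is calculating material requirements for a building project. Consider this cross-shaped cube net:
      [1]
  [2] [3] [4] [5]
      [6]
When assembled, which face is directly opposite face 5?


Net: cross layout. Take square 3 as the base (bottom).
Fold the four squares in the horizontal row up around 3: 2 -> left, 4 -> right, 5 wraps to the top.
Fold 1 and 6 up from 3: 1 -> back, 6 -> front.
Opposite pairs are therefore: (1, 6), (2, 4), (3, 5).
Face 5 is opposite face 3.
face 3


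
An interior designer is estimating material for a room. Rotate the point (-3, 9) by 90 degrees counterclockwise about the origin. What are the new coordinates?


Transformation: rotation about the origin
Original point: (-3, 9)
Rule for 90 deg counterclockwise: (x, y) -> (-y, x)
Apply: (-3, 9) -> (-9, -3)
(-9, -3)


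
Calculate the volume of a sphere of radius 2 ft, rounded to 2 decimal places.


Shape: sphere
Radius r = 2 ft
Formula: V = (4/3) * pi * r^3
r^3 = 8
(4/3) * 8 = 10.666667
V = 10.666667 * pi
V = 33.51
33.51 ft^3


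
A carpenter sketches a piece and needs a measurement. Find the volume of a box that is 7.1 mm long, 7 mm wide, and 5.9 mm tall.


Shape: rectangular prism
l = 7.1 mm, w = 7 mm, h = 5.9 mm
Formula: V = l * w * h
V = 7.1 * 7 * 5.9
V = 49.7 * 5.9
V = 293.23
293.23 mm^3


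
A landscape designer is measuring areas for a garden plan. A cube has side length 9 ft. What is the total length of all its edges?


Shape: cube
Side s = 9 ft
A cube has 12 edges, all equal.
Formula: total edge length = 12 * s
Total = 12 * 9
Total = 108
108 ft


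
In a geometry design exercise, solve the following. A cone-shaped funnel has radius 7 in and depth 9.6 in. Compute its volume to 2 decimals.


Shape: cone
Radius r = 7 in, Height h = 9.6 in
Formula: V = (1/3) * pi * r^2 * h
r^2 = 49
pi * r^2 * h = pi * 49 * 9.6 = 470.4 * pi
V = 470.4 * pi / 3
V = 492.6
492.6 in^3


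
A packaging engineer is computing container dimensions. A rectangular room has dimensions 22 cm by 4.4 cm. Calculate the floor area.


Shape: rectangle
Length l = 22 cm, Width w = 4.4 cm
Formula: A = l * w
A = 22 * 4.4
A = 96.8
96.8 cm^2


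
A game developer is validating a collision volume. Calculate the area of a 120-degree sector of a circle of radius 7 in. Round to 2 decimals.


Shape: circular sector
Radius r = 7 in, Angle = 120 degrees
Formula: A = (angle/360) * pi * r^2
r^2 = 49
Fraction of circle = 120/360
A = (120/360) * pi * 49
A = 16.333333 * pi
A = 51.31
51.31 in^2


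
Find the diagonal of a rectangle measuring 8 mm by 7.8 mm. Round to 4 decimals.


Shape: rectangle (diagonal via Pythagoras)
Sides: 8 mm and 7.8 mm
Formula: d = sqrt(l^2 + w^2)
l^2 = 64, w^2 = 60.84
l^2 + w^2 = 124.84
d = sqrt(124.84)
d = 11.1732
11.1732 mm


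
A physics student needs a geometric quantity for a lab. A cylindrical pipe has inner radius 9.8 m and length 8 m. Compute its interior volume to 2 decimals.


Shape: cylinder
Radius r = 9.8 m, Height h = 8 m
Formula: V = pi * r^2 * h
r^2 = 96.04
V = pi * 96.04 * 8
V = 768.32 * pi
V = 2413.75
2413.75 m^3


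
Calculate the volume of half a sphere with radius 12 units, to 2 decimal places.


Shape: hemisphere (half of a sphere)
Radius r = 12 units
Formula: V = (1/2) * (4/3) * pi * r^3 = (2/3) * pi * r^3
r^3 = 1728
(2/3) * 1728 = 1152
V = 1152 * pi
V = 3619.11
3619.11 units^3


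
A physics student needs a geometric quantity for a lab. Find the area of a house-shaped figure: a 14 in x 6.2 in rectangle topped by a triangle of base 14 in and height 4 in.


Composite shape: rectangle + triangle
Rectangle area = 14 * 6.2 = 86.8
Triangle area = 0.5 * 14 * 4 = 28
Total = 86.8 + 28
Total = 114.8
114.8 in^2


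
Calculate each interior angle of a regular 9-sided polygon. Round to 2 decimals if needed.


Shape: regular nonagon (9 sides)
Formula: interior angle = (n - 2) * 180 / n
(n - 2) = 7
(n - 2) * 180 = 1260
angle = 1260 / 9
angle = 140
140 degrees


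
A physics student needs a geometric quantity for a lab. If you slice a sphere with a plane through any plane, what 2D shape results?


Solid: sphere
Cutting plane: through any plane
Visualize the intersection of the plane with the solid's surface.
The boundary of the cut region is a circle.
circle


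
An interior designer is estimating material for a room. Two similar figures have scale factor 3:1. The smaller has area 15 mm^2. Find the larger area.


Linear scale factor k = 3
Original area = 15 mm^2
Rule: under a linear scaling by k, areas scale by k^2.
k^2 = 3^2 = 9
New area = 15 * 9
New area = 135
135 mm^2


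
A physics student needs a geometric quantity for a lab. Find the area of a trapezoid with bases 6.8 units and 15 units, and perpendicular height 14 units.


Shape: trapezoid
Parallel sides a = 6.8 units, b = 15 units; Height h = 14 units
Formula: A = (a + b) * h / 2
a + b = 6.8 + 15 = 21.8
A = 21.8 * 14 / 2
A = 305.2 / 2
A = 152.6
152.6 units^2


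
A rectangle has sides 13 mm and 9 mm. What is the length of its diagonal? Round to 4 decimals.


Shape: rectangle (diagonal via Pythagoras)
Sides: 13 mm and 9 mm
Formula: d = sqrt(l^2 + w^2)
l^2 = 169, w^2 = 81
l^2 + w^2 = 250
d = sqrt(250)
d = 15.8114
15.8114 mm


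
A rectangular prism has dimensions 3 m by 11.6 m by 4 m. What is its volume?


Shape: rectangular prism
l = 3 m, w = 11.6 m, h = 4 m
Formula: V = l * w * h
V = 3 * 11.6 * 4
V = 34.8 * 4
V = 139.2
139.2 m^3


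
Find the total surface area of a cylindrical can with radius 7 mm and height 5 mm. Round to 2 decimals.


Shape: closed cylinder
Radius r = 7 mm, Height h = 5 mm
Formula: SA = 2*pi*r^2 + 2*pi*r*h = 2*pi*r*(r + h)
r + h = 12
2 * r * (r + h) = 2 * 7 * 12 = 168
SA = 168 * pi
SA = 527.79
527.79 mm^2


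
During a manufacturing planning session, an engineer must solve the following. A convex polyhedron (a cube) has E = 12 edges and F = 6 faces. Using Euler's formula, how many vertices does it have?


Polyhedron: cube
Euler's formula for convex polyhedra: V - E + F = 2
Given: E = 12 edges and F = 6 faces
Solve for V:
V = 2 + E - F = 2 + 12 - 6 = 8
8 vertices


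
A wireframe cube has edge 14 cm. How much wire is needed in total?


Shape: cube
Side s = 14 cm
A cube has 12 edges, all equal.
Formula: total edge length = 12 * s
Total = 12 * 14
Total = 168
168 cm


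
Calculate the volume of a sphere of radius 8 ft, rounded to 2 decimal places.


Shape: sphere
Radius r = 8 ft
Formula: V = (4/3) * pi * r^3
r^3 = 512
(4/3) * 512 = 682.666667
V = 682.666667 * pi
V = 2144.66
2144.66 ft^3


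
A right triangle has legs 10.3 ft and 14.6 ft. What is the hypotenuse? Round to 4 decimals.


Shape: right triangle
Legs a = 10.3 ft, b = 14.6 ft
Formula: c = sqrt(a^2 + b^2)
a^2 = 106.09, b^2 = 213.16
a^2 + b^2 = 319.25
c = sqrt(319.25)
c = 17.8676
17.8676 ft


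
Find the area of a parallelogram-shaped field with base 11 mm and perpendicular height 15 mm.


Shape: parallelogram
Base b = 11 mm, Height h = 15 mm
Formula: A = b * h
A = 11 * 15
A = 165
165 mm^2


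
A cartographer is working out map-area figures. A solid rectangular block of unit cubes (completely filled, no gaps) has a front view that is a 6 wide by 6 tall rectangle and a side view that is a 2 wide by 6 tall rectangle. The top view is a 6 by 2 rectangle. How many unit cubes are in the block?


Orthographic views of a solid rectangular block:
Front view 6 x 6 -> length = 6, height = 6
Side view 2 x 6 -> width = 2, height = 6 (consistent)
Top view 6 x 2 -> confirms length = 6, width = 2
The block is 6 x 2 x 6.
Total unit cubes = 6 * 2 * 6 = 72
72 unit cubes


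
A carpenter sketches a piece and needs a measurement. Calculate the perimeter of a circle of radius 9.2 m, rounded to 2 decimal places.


Shape: circle
Radius r = 9.2 m
Formula: C = 2 * pi * r
C = 2 * pi * 9.2
C = 18.4 * pi
C = 57.81
57.81 m


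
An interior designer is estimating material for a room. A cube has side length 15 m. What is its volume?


Shape: cube
Side s = 15 m
Formula: V = s^3
V = 15 * 15 * 15
V = 225 * 15
V = 3375
3375 m^3


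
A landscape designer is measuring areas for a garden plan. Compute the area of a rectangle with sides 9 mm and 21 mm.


Shape: rectangle
Length l = 9 mm, Width w = 21 mm
Formula: A = l * w
A = 9 * 21
A = 189
189 mm^2


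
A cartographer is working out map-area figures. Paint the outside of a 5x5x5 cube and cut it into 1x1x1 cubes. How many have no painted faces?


Large cube: 5 x 5 x 5, cut into unit cubes.
n = 5, so n - 2 = 3
Unpainted cubes form the interior (n - 2)^3 block.
(n - 2)^3 = 3^3 = 27
27 unit cubes


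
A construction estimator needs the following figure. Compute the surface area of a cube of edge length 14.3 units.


Shape: cube
Side s = 14.3 units
A cube has 6 square faces.
Formula: SA = 6 * s^2
s^2 = 204.49
SA = 6 * 204.49
SA = 1226.94
1226.94 units^2


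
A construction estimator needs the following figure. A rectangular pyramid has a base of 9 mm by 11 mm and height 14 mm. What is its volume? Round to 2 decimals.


Shape: rectangular pyramid
Base: 9 mm x 11 mm, Height h = 14 mm
Formula: V = (1/3) * base_area * h
base_area = 9 * 11 = 99
base_area * h = 99 * 14 = 1386
V = 1386 / 3
V = 462
462 mm^3


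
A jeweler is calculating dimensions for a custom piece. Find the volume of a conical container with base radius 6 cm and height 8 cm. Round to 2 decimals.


Shape: cone
Radius r = 6 cm, Height h = 8 cm
Formula: V = (1/3) * pi * r^2 * h
r^2 = 36
pi * r^2 * h = pi * 36 * 8 = 288 * pi
V = 288 * pi / 3
V = 301.59
301.59 cm^3


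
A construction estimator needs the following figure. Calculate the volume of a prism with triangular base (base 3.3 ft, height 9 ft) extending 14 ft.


Shape: triangular prism
Triangle base = 3.3 ft, triangle height = 9 ft, prism length L = 14 ft
Formula: V = (1/2 * b * h_tri) * L
Cross-section area = 0.5 * 3.3 * 9 = 14.85
V = 14.85 * 14
V = 207.9
207.9 ft^3


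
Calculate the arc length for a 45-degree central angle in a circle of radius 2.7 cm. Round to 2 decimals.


Shape: circular arc
Radius r = 2.7 cm, Angle = 45 degrees
Formula: L = (angle/360) * 2 * pi * r
2 * pi * r = 5.4 * pi
L = (45/360) * 5.4 * pi
L = 0.675 * pi
L = 2.12
2.12 cm


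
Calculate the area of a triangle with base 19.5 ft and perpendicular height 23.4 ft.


Shape: triangle
Base b = 19.5 ft, Height h = 23.4 ft
Formula: A = (1/2) * b * h
A = 0.5 * 19.5 * 23.4
A = 0.5 * 456.3
A = 228.15
228.15 ft^2


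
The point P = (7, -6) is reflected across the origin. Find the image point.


Transformation: reflection
Original point: (7, -6)
Rule for reflection through the origin: (x, y) -> (-x, -y)
Apply: (7, -6) -> (-7, 6)
(-7, 6)


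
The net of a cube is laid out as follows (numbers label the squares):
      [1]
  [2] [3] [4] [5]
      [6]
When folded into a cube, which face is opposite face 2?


Net: cross layout. Take square 3 as the base (bottom).
Fold the four squares in the horizontal row up around 3: 2 -> left, 4 -> right, 5 wraps to the top.
Fold 1 and 6 up from 3: 1 -> back, 6 -> front.
Opposite pairs are therefore: (1, 6), (2, 4), (3, 5).
Face 2 is opposite face 4.
face 4


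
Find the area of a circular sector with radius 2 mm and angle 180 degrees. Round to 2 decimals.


Shape: circular sector
Radius r = 2 mm, Angle = 180 degrees
Formula: A = (angle/360) * pi * r^2
r^2 = 4
Fraction of circle = 180/360
A = (180/360) * pi * 4
A = 2 * pi
A = 6.28
6.28 mm^2


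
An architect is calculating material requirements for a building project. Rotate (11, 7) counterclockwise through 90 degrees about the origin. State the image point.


Transformation: rotation about the origin
Original point: (11, 7)
Rule for 90 deg counterclockwise: (x, y) -> (-y, x)
Apply: (11, 7) -> (-7, 11)
(-7, 11)


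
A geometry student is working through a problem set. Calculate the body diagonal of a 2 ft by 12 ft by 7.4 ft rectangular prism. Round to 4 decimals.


Shape: rectangular box (space diagonal)
l = 2 ft, w = 12 ft, h = 7.4 ft
Visualize: the diagonal of the base, then a right triangle with that diagonal and the height.
Formula: d = sqrt(l^2 + w^2 + h^2)
l^2 + w^2 + h^2 = 4 + 144 + 54.76 = 202.76
d = sqrt(202.76)
d = 14.2394
14.2394 ft


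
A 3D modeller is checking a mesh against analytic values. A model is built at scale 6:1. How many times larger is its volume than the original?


Linear scale factor k = 6
Rule: under a linear scaling by k, volumes scale by k^3.
k^3 = 6 * 6 * 6
k^3 = 36 * 6
k^3 = 216
Volume scales by a factor of 216.
216 (dimensionless)


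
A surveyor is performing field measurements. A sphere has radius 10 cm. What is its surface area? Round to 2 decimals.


Shape: sphere
Radius r = 10 cm
Formula: SA = 4 * pi * r^2
r^2 = 100
SA = 4 * pi * 100
SA = 400 * pi
SA = 1256.64
1256.64 cm^2


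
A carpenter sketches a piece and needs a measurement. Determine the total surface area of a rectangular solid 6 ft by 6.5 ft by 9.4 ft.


Shape: rectangular prism
l = 6 ft, w = 6.5 ft, h = 9.4 ft
Formula: SA = 2(lw + lh + wh)
lw = 39, lh = 56.4, wh = 61.1
lw + lh + wh = 156.5
SA = 2 * 156.5
SA = 313
313 ft^2


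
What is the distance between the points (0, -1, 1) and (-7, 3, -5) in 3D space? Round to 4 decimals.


3D distance between two points
P1 = (0, -1, 1), P2 = (-7, 3, -5)
Formula: d = sqrt((x2-x1)^2 + (y2-y1)^2 + (z2-z1)^2)
dx = -7 - 0 = -7
dy = 3 - -1 = 4
dz = -5 - 1 = -6
dx^2 + dy^2 + dz^2 = 49 + 16 + 36 = 101
d = sqrt(101)
d = 10.0499
10.0499 units


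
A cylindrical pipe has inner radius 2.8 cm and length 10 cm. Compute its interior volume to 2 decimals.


Shape: cylinder
Radius r = 2.8 cm, Height h = 10 cm
Formula: V = pi * r^2 * h
r^2 = 7.84
V = pi * 7.84 * 10
V = 78.4 * pi
V = 246.3
246.3 cm^3


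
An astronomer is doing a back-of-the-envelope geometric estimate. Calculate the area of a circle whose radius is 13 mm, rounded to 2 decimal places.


Shape: circle
Radius r = 13 mm
Formula: A = pi * r^2
r^2 = 13^2 = 169
A = pi * 169
A = 530.93
530.93 mm^2


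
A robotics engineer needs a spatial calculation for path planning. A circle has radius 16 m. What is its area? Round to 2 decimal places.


Shape: circle
Radius r = 16 m
Formula: A = pi * r^2
r^2 = 16^2 = 256
A = pi * 256
A = 804.25
804.25 m^2


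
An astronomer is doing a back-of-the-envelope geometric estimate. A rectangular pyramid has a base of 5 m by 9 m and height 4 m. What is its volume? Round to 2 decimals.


Shape: rectangular pyramid
Base: 5 m x 9 m, Height h = 4 m
Formula: V = (1/3) * base_area * h
base_area = 5 * 9 = 45
base_area * h = 45 * 4 = 180
V = 180 / 3
V = 60
60 m^3


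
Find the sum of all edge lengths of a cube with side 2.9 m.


Shape: cube
Side s = 2.9 m
A cube has 12 edges, all equal.
Formula: total edge length = 12 * s
Total = 12 * 2.9
Total = 34.8
34.8 m


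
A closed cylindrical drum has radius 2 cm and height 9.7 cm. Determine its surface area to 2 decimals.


Shape: closed cylinder
Radius r = 2 cm, Height h = 9.7 cm
Formula: SA = 2*pi*r^2 + 2*pi*r*h = 2*pi*r*(r + h)
r + h = 11.7
2 * r * (r + h) = 2 * 2 * 11.7 = 46.8
SA = 46.8 * pi
SA = 147.03
147.03 cm^2


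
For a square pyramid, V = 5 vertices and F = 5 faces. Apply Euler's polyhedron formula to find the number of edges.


Polyhedron: square pyramid
Euler's formula for convex polyhedra: V - E + F = 2
Given: V = 5 vertices and F = 5 faces
Solve for E:
E = V + F - 2 = 5 + 5 - 2 = 8
8 edges


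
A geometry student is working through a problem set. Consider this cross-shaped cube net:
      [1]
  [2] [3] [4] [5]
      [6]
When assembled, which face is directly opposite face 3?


Net: cross layout. Take square 3 as the base (bottom).
Fold the four squares in the horizontal row up around 3: 2 -> left, 4 -> right, 5 wraps to the top.
Fold 1 and 6 up from 3: 1 -> back, 6 -> front.
Opposite pairs are therefore: (1, 6), (2, 4), (3, 5).
Face 3 is opposite face 5.
face 5


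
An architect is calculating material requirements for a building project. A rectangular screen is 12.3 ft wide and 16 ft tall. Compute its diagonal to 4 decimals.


Shape: rectangle (diagonal via Pythagoras)
Sides: 12.3 ft and 16 ft
Formula: d = sqrt(l^2 + w^2)
l^2 = 151.29, w^2 = 256
l^2 + w^2 = 407.29
d = sqrt(407.29)
d = 20.1814
20.1814 ft


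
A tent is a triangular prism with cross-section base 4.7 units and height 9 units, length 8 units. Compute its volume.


Shape: triangular prism
Triangle base = 4.7 units, triangle height = 9 units, prism length L = 8 units
Formula: V = (1/2 * b * h_tri) * L
Cross-section area = 0.5 * 4.7 * 9 = 21.15
V = 21.15 * 8
V = 169.2
169.2 units^3


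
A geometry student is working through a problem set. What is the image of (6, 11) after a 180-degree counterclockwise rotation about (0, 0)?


Transformation: rotation about the origin
Original point: (6, 11)
Rule for 180 deg: (x, y) -> (-x, -y)
Apply: (6, 11) -> (-6, -11)
(-6, -11)


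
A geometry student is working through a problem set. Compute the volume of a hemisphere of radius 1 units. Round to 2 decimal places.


Shape: hemisphere (half of a sphere)
Radius r = 1 units
Formula: V = (1/2) * (4/3) * pi * r^3 = (2/3) * pi * r^3
r^3 = 1
(2/3) * 1 = 0.666667
V = 0.666667 * pi
V = 2.09
2.09 units^3


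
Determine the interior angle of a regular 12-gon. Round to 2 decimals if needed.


Shape: regular dodecagon (12 sides)
Formula: interior angle = (n - 2) * 180 / n
(n - 2) = 10
(n - 2) * 180 = 1800
angle = 1800 / 12
angle = 150
150 degrees


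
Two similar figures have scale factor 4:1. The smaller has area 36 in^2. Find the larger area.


Linear scale factor k = 4
Original area = 36 in^2
Rule: under a linear scaling by k, areas scale by k^2.
k^2 = 4^2 = 16
New area = 36 * 16
New area = 576
576 in^2


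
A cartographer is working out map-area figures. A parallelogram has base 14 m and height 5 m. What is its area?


Shape: parallelogram
Base b = 14 m, Height h = 5 m
Formula: A = b * h
A = 14 * 5
A = 70
70 m^2


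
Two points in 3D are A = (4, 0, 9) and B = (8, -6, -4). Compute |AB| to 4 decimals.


3D distance between two points
P1 = (4, 0, 9), P2 = (8, -6, -4)
Formula: d = sqrt((x2-x1)^2 + (y2-y1)^2 + (z2-z1)^2)
dx = 8 - 4 = 4
dy = -6 - 0 = -6
dz = -4 - 9 = -13
dx^2 + dy^2 + dz^2 = 16 + 36 + 169 = 221
d = sqrt(221)
d = 14.8661
14.8661 units


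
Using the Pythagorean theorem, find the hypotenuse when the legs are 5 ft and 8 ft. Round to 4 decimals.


Shape: right triangle
Legs a = 5 ft, b = 8 ft
Formula: c = sqrt(a^2 + b^2)
a^2 = 25, b^2 = 64
a^2 + b^2 = 89
c = sqrt(89)
c = 9.434
9.434 ft


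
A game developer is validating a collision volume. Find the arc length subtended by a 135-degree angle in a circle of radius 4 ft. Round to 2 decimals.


Shape: circular arc
Radius r = 4 ft, Angle = 135 degrees
Formula: L = (angle/360) * 2 * pi * r
2 * pi * r = 8 * pi
L = (135/360) * 8 * pi
L = 3 * pi
L = 9.42
9.42 ft


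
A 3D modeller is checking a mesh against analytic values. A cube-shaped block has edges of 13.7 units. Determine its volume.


Shape: cube
Side s = 13.7 units
Formula: V = s^3
V = 13.7 * 13.7 * 13.7
V = 187.69 * 13.7
V = 2571.353
2571.353 units^3


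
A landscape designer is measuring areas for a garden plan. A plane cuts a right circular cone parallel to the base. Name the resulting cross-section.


Solid: right circular cone
Cutting plane: parallel to the base
Visualize the intersection of the plane with the solid's surface.
The boundary of the cut region is a circle.
circle


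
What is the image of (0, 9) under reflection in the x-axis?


Transformation: reflection
Original point: (0, 9)
Rule for reflection over the x-axis: (x, y) -> (x, -y)
Apply: (0, 9) -> (0, -9)
(0, -9)


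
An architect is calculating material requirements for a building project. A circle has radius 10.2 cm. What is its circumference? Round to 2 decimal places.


Shape: circle
Radius r = 10.2 cm
Formula: C = 2 * pi * r
C = 2 * pi * 10.2
C = 20.4 * pi
C = 64.09
64.09 cm


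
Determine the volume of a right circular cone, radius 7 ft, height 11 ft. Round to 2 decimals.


Shape: cone
Radius r = 7 ft, Height h = 11 ft
Formula: V = (1/3) * pi * r^2 * h
r^2 = 49
pi * r^2 * h = pi * 49 * 11 = 539 * pi
V = 539 * pi / 3
V = 564.44
564.44 ft^3


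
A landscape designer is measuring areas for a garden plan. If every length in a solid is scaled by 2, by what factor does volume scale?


Linear scale factor k = 2
Rule: under a linear scaling by k, volumes scale by k^3.
k^3 = 2 * 2 * 2
k^3 = 4 * 2
k^3 = 8
Volume scales by a factor of 8.
8 (dimensionless)


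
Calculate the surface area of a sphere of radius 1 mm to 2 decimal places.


Shape: sphere
Radius r = 1 mm
Formula: SA = 4 * pi * r^2
r^2 = 1
SA = 4 * pi * 1
SA = 4 * pi
SA = 12.57
12.57 mm^2


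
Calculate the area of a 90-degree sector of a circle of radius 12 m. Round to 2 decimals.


Shape: circular sector
Radius r = 12 m, Angle = 90 degrees
Formula: A = (angle/360) * pi * r^2
r^2 = 144
Fraction of circle = 90/360
A = (90/360) * pi * 144
A = 36 * pi
A = 113.1
113.1 m^2


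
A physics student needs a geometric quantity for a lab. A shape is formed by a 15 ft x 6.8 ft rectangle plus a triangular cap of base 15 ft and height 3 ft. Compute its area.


Composite shape: rectangle + triangle
Rectangle area = 15 * 6.8 = 102
Triangle area = 0.5 * 15 * 3 = 22.5
Total = 102 + 22.5
Total = 124.5
124.5 ft^2


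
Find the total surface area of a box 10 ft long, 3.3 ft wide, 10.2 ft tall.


Shape: rectangular prism
l = 10 ft, w = 3.3 ft, h = 10.2 ft
Formula: SA = 2(lw + lh + wh)
lw = 33, lh = 102, wh = 33.66
lw + lh + wh = 168.66
SA = 2 * 168.66
SA = 337.32
337.32 ft^2


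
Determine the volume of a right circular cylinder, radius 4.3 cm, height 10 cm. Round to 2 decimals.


Shape: cylinder
Radius r = 4.3 cm, Height h = 10 cm
Formula: V = pi * r^2 * h
r^2 = 18.49
V = pi * 18.49 * 10
V = 184.9 * pi
V = 580.88
580.88 cm^3


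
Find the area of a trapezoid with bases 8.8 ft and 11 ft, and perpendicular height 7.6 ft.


Shape: trapezoid
Parallel sides a = 8.8 ft, b = 11 ft; Height h = 7.6 ft
Formula: A = (a + b) * h / 2
a + b = 8.8 + 11 = 19.8
A = 19.8 * 7.6 / 2
A = 150.48 / 2
A = 75.24
75.24 ft^2


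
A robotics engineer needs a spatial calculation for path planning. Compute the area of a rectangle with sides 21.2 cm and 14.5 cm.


Shape: rectangle
Length l = 21.2 cm, Width w = 14.5 cm
Formula: A = l * w
A = 21.2 * 14.5
A = 307.4
307.4 cm^2


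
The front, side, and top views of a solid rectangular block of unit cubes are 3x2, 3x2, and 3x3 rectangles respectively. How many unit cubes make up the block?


Orthographic views of a solid rectangular block:
Front view 3 x 2 -> length = 3, height = 2
Side view 3 x 2 -> width = 3, height = 2 (consistent)
Top view 3 x 3 -> confirms length = 3, width = 3
The block is 3 x 3 x 2.
Total unit cubes = 3 * 3 * 2 = 18
18 unit cubes


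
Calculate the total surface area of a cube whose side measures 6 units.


Shape: cube
Side s = 6 units
A cube has 6 square faces.
Formula: SA = 6 * s^2
s^2 = 36
SA = 6 * 36
SA = 216
216 units^2


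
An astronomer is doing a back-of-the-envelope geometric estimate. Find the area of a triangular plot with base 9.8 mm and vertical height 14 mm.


Shape: triangle
Base b = 9.8 mm, Height h = 14 mm
Formula: A = (1/2) * b * h
A = 0.5 * 9.8 * 14
A = 0.5 * 137.2
A = 68.6
68.6 mm^2


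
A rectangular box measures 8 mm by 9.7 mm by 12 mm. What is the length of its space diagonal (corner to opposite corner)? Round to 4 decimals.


Shape: rectangular box (space diagonal)
l = 8 mm, w = 9.7 mm, h = 12 mm
Visualize: the diagonal of the base, then a right triangle with that diagonal and the height.
Formula: d = sqrt(l^2 + w^2 + h^2)
l^2 + w^2 + h^2 = 64 + 94.09 + 144 = 302.09
d = sqrt(302.09)
d = 17.3807
17.3807 mm
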